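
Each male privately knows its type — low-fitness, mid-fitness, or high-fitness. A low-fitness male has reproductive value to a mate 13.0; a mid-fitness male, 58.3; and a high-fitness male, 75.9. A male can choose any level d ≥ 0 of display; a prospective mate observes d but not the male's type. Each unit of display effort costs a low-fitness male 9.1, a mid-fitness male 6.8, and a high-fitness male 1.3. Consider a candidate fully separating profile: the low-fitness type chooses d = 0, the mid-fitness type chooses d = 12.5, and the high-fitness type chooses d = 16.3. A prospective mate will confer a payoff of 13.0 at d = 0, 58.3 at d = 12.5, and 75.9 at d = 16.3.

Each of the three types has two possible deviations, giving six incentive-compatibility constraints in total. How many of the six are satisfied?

5

High-fitness (own payoff 75.9 − 1.3×16.3 = 54.71): to d=0 gives 13.0 → no gain ✓; to d=12.5 gives 58.3 − 1.3×12.5 = 42.05 → no gain ✓.
Low-fitness (own payoff 13.0): to d=12.5 gives 58.3 − 9.1×12.5 = -55.45 → no gain ✓; to d=16.3 gives 75.9 − 9.1×16.3 = -72.43 → no gain ✓.
Mid-fitness (own payoff 58.3 − 6.8×12.5 = -26.7): to d=0 gives 13.0 → profitable ✗; to d=16.3 gives 75.9 − 6.8×16.3 = -34.94 → no gain ✓.
5 of the 6 constraints hold; not an equilibrium.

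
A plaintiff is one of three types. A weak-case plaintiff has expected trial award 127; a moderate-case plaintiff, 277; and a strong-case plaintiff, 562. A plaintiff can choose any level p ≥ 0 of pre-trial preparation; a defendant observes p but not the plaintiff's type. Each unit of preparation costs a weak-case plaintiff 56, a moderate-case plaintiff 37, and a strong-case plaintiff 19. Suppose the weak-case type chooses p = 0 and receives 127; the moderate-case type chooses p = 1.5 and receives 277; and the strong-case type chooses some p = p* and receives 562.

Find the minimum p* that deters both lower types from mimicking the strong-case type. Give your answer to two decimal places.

9.20

Moderate-case type (on-path payoff 277 − 37×1.5 = 221.5) won't mimic when 221.5 ≥ 562 − 37·p*, i.e. p* ≥ 9.20.
Weak-case type (on-path payoff 127) won't mimic when 127 ≥ 562 − 56·p*, i.e. p* ≥ 7.77.
Both must hold, so p* = max(7.77, 9.20) = 9.20. The moderate-case type's constraint binds.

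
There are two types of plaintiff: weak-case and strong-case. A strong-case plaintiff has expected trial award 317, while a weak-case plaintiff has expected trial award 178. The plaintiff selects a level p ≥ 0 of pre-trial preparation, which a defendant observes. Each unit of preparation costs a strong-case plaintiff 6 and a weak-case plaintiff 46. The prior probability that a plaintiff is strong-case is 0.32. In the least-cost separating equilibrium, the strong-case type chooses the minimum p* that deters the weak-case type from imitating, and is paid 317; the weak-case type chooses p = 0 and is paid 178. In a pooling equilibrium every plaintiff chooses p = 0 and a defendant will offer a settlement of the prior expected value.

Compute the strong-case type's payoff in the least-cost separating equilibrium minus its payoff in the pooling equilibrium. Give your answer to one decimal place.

76.4

Least-cost separating signal: p* solves 178 = 317 − 46·p*, so p* = (317 − 178)/46 ≈ 3.0217.
Strong-case type's separating payoff: 317 − 6 × p* = 317 − 6 × (317 − 178)/46 = 317 − 834/46 ≈ 298.870.
Pooling payoff: 0.32 × 317 + 0.68 × 178 = 222.48.
Difference: 298.870 − 222.48 = 76.39, i.e. 76.4 to one decimal place.
The strong-case type prefers to separate.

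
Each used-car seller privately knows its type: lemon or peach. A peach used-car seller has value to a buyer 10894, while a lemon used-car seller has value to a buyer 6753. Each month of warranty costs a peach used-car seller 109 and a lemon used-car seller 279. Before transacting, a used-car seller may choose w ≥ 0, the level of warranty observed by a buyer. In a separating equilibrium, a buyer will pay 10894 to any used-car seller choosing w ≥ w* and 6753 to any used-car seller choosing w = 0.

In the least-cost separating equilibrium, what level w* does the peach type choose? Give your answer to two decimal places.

A lemon used-car seller choosing w = 0 receives 6753.
Imitating at w* instead would pay 10894 at cost 279·w*, netting 10894 − 279·w*.
Indifference: 6753 = 10894 − 279·w*, so w* = (10894 − 6753) / 279 ≈ 14.84.
This is the lemon type's binding incentive-compatibility constraint; any w ≥ 14.84 sustains separation on that side.

14.84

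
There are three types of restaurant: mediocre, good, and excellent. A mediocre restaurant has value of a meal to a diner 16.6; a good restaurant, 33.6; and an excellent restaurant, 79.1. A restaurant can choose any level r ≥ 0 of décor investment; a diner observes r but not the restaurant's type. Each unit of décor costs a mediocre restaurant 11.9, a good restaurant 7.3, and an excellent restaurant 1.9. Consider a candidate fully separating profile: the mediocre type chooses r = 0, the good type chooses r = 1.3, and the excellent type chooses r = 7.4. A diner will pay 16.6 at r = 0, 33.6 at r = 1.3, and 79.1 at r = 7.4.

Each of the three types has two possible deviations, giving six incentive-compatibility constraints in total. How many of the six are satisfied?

4

Mediocre (own payoff 16.6): to r=1.3 gives 33.6 − 11.9×1.3 = 18.13 → profitable ✗; to r=7.4 gives 79.1 − 11.9×7.4 = -8.96 → no gain ✓.
Excellent (own payoff 79.1 − 1.9×7.4 = 65.04): to r=0 gives 16.6 → no gain ✓; to r=1.3 gives 33.6 − 1.9×1.3 = 31.13 → no gain ✓.
Good (own payoff 33.6 − 7.3×1.3 = 24.11): to r=0 gives 16.6 → no gain ✓; to r=7.4 gives 79.1 − 7.3×7.4 = 25.08 → profitable ✗.
4 of the 6 constraints hold; not an equilibrium.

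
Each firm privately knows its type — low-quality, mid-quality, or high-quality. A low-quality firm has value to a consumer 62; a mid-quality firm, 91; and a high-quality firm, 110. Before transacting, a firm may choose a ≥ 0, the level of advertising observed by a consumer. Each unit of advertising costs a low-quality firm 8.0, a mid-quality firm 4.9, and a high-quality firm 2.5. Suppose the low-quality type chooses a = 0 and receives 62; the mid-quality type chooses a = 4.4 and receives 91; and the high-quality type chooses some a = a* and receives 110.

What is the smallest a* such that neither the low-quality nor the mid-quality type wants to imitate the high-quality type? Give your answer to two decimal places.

Mid-quality type (on-path payoff 91 − 4.9×4.4 = 69.44) won't mimic when 69.44 ≥ 110 − 4.9·a*, i.e. a* ≥ 8.28.
Low-quality type (on-path payoff 62) won't mimic when 62 ≥ 110 − 8.0·a*, i.e. a* ≥ 6.00.
Both must hold, so a* = max(6.00, 8.28) = 8.28. The mid-quality type's constraint binds.

8.28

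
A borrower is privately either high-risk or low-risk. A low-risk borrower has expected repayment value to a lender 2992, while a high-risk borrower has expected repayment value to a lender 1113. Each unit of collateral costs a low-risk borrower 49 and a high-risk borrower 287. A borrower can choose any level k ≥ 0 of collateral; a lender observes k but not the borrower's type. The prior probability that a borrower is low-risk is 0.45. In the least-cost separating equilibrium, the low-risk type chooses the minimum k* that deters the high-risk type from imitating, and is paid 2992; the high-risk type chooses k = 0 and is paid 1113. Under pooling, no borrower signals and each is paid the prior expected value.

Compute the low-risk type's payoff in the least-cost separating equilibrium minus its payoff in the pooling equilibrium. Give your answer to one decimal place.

Least-cost separating signal: k* solves 1113 = 2992 − 287·k*, so k* = (2992 − 1113)/287 ≈ 6.5470.
Low-risk type's separating payoff: 2992 − 49 × k* = 2992 − 49 × (2992 − 1113)/287 = 2992 − 92071/287 ≈ 2671.195.
Pooling payoff: 0.45 × 2992 + 0.55 × 1113 = 1958.55.
Difference: 2671.195 − 1958.55 = 712.645, i.e. 712.6 to one decimal place.
The low-risk type prefers to separate.

712.6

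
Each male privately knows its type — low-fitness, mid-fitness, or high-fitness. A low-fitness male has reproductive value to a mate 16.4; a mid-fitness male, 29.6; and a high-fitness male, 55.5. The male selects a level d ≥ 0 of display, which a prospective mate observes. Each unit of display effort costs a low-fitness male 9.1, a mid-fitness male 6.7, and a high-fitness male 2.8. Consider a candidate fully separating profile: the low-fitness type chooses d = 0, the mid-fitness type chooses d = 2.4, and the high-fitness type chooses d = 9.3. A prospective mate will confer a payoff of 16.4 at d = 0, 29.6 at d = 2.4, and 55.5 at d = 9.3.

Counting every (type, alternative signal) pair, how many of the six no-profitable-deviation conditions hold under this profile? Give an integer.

5

Low-fitness (own payoff 16.4): to d=2.4 gives 29.6 − 9.1×2.4 = 7.76 → no gain ✓; to d=9.3 gives 55.5 − 9.1×9.3 = -29.13 → no gain ✓.
High-fitness (own payoff 55.5 − 2.8×9.3 = 29.46): to d=0 gives 16.4 → no gain ✓; to d=2.4 gives 29.6 − 2.8×2.4 = 22.88 → no gain ✓.
Mid-fitness (own payoff 29.6 − 6.7×2.4 = 13.52): to d=0 gives 16.4 → profitable ✗; to d=9.3 gives 55.5 − 6.7×9.3 = -6.81 → no gain ✓.
5 of the 6 constraints hold; not an equilibrium.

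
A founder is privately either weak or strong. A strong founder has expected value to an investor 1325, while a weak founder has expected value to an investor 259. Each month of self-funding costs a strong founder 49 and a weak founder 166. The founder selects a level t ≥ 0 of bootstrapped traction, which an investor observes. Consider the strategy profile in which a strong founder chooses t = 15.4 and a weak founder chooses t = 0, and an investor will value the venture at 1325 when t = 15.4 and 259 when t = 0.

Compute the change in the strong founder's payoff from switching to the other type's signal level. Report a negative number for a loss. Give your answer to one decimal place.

Playing t = 15.4 the strong founder receives 1325 − 49 × 15.4 = 570.4.
Deviating to t = 0 yields 259 instead.
Gain from deviating: 259 − 570.4 = -311.4.
The gain is negative, so the strong type's incentive-compatibility constraint is satisfied.

-311.4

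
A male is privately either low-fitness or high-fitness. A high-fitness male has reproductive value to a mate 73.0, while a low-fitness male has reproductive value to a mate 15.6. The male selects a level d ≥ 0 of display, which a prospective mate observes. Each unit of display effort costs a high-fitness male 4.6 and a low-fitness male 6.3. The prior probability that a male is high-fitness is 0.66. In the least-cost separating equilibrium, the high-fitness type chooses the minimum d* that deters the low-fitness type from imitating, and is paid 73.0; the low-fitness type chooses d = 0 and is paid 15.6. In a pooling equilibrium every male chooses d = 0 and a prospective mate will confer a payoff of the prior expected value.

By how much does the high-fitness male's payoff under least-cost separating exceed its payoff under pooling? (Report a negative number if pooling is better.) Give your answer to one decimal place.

-22.4

Least-cost separating signal: d* solves 15.6 = 73.0 − 6.3·d*, so d* = (73.0 − 15.6)/6.3 ≈ 9.1111.
High-fitness type's separating payoff: 73.0 − 4.6 × d* = 73.0 − 4.6 × (73.0 − 15.6)/6.3 = 73.0 − 264.04/6.3 ≈ 31.089.
Pooling payoff: 0.66 × 73.0 + 0.34 × 15.6 = 53.484.
Difference: 31.089 − 53.484 = -22.395, i.e. -22.4 to one decimal place.
The high-fitness type would prefer the pooling outcome.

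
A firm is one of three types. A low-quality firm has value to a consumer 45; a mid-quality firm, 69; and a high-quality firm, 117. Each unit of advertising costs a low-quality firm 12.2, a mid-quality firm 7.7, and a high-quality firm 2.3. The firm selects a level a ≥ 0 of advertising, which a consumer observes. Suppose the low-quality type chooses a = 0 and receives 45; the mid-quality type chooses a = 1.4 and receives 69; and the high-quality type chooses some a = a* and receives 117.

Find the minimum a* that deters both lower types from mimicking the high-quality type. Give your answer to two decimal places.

7.63

Low-quality type (on-path payoff 45) won't mimic when 45 ≥ 117 − 12.2·a*, i.e. a* ≥ 5.90.
Mid-quality type (on-path payoff 69 − 7.7×1.4 = 58.22) won't mimic when 58.22 ≥ 117 − 7.7·a*, i.e. a* ≥ 7.63.
Both must hold, so a* = max(5.90, 7.63) = 7.63. The mid-quality type's constraint binds.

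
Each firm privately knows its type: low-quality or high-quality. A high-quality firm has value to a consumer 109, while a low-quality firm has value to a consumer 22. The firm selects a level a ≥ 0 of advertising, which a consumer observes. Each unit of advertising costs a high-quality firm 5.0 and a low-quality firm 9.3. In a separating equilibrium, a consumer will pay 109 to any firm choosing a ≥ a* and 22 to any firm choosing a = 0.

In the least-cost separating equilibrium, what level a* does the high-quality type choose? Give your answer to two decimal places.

A low-quality firm choosing a = 0 receives 22.
Imitating at a* instead would pay 109 at cost 9.3·a*, netting 109 − 9.3·a*.
Indifference: 22 = 109 − 9.3·a*, so a* = (109 − 22) / 9.3 ≈ 9.35.
At a* the low-quality type's incentive constraint just binds; the high-quality type strictly prefers a* since its per-unit cost is lower.

9.35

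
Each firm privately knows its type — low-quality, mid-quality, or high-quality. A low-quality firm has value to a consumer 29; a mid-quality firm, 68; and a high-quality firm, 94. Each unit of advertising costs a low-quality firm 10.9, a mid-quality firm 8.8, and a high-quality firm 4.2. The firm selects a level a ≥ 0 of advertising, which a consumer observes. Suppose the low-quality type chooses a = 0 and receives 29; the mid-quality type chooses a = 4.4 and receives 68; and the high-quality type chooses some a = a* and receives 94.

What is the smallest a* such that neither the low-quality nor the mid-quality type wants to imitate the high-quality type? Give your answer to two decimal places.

Low-quality type (on-path payoff 29) won't mimic when 29 ≥ 94 − 10.9·a*, i.e. a* ≥ 5.96.
Mid-quality type (on-path payoff 68 − 8.8×4.4 = 29.28) won't mimic when 29.28 ≥ 94 − 8.8·a*, i.e. a* ≥ 7.35.
Both must hold, so a* = max(5.96, 7.35) = 7.35. The mid-quality type's constraint binds.

7.35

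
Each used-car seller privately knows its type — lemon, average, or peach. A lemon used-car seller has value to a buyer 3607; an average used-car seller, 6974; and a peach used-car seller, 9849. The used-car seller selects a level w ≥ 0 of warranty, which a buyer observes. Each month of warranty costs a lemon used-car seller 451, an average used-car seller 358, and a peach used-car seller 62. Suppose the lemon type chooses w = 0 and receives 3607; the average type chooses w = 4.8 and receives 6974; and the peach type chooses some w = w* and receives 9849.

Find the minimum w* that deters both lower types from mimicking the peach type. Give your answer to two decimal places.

Average type (on-path payoff 6974 − 358×4.8 = 5255.6) won't mimic when 5255.6 ≥ 9849 − 358·w*, i.e. w* ≥ 12.83.
Lemon type (on-path payoff 3607) won't mimic when 3607 ≥ 9849 − 451·w*, i.e. w* ≥ 13.84.
Both must hold, so w* = max(13.84, 12.83) = 13.84. The lemon type's constraint binds.

13.84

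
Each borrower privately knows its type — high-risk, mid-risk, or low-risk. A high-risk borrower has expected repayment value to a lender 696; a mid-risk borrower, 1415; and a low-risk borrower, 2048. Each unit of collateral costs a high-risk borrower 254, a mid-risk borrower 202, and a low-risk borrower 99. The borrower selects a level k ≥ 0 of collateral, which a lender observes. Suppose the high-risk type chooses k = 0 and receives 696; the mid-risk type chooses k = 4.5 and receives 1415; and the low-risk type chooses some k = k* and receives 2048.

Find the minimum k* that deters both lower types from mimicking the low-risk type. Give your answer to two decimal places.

7.63

Mid-risk type (on-path payoff 1415 − 202×4.5 = 506) won't mimic when 506 ≥ 2048 − 202·k*, i.e. k* ≥ 7.63.
High-risk type (on-path payoff 696) won't mimic when 696 ≥ 2048 − 254·k*, i.e. k* ≥ 5.32.
Both must hold, so k* = max(5.32, 7.63) = 7.63. The mid-risk type's constraint binds.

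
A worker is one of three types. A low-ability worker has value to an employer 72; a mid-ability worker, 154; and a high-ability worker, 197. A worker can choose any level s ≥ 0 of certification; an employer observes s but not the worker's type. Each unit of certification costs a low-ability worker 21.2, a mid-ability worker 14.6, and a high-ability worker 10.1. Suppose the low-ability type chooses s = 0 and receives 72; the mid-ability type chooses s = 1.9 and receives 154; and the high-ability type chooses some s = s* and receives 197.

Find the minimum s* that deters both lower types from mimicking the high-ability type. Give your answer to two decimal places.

5.90

Mid-ability type (on-path payoff 154 − 14.6×1.9 = 126.26) won't mimic when 126.26 ≥ 197 − 14.6·s*, i.e. s* ≥ 4.85.
Low-ability type (on-path payoff 72) won't mimic when 72 ≥ 197 − 21.2·s*, i.e. s* ≥ 5.90.
Both must hold, so s* = max(5.90, 4.85) = 5.90. The low-ability type's constraint binds.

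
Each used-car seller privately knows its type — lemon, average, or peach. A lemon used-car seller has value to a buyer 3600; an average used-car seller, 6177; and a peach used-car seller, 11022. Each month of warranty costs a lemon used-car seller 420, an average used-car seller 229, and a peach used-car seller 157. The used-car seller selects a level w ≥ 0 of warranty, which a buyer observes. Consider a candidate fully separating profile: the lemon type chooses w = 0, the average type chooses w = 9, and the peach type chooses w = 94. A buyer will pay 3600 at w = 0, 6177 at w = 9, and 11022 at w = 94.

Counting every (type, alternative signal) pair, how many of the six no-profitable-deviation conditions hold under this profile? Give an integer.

4

Lemon (own payoff 3600): to w=9 gives 6177 − 420×9 = 2397 → no gain ✓; to w=94 gives 11022 − 420×94 = -28458 → no gain ✓.
Average (own payoff 6177 − 229×9 = 4116): to w=0 gives 3600 → no gain ✓; to w=94 gives 11022 − 229×94 = -10504 → no gain ✓.
Peach (own payoff 11022 − 157×94 = -3736): to w=0 gives 3600 → profitable ✗; to w=9 gives 6177 − 157×9 = 4764 → profitable ✗.
4 of the 6 constraints hold; not an equilibrium.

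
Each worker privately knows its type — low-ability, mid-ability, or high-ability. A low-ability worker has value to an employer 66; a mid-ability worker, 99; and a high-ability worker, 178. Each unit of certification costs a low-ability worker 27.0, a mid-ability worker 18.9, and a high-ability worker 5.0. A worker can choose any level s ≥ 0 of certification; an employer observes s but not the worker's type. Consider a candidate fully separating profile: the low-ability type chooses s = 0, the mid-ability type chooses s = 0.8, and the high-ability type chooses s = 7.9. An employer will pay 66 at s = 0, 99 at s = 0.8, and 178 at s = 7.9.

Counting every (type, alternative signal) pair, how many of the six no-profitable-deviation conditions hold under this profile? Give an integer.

Mid-ability (own payoff 99 − 18.9×0.8 = 83.88): to s=0 gives 66 → no gain ✓; to s=7.9 gives 178 − 18.9×7.9 = 28.69 → no gain ✓.
High-ability (own payoff 178 − 5.0×7.9 = 138.5): to s=0 gives 66 → no gain ✓; to s=0.8 gives 99 − 5.0×0.8 = 95 → no gain ✓.
Low-ability (own payoff 66): to s=0.8 gives 99 − 27.0×0.8 = 77.4 → profitable ✗; to s=7.9 gives 178 − 27.0×7.9 = -35.3 → no gain ✓.
5 of the 6 constraints hold; not an equilibrium.

5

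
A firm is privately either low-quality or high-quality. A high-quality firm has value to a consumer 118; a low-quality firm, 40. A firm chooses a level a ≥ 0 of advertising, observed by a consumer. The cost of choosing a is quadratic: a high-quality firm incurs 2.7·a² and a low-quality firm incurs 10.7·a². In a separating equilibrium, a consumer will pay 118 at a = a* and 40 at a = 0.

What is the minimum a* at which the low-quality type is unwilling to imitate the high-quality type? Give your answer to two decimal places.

2.70

The low-quality type at a = 0 receives 40; imitating at a* yields 118 − 10.7·a*².
Indifference: 40 = 118 − 10.7·a*², so a*² = (118 − 40) / 10.7 ≈ 7.2897.
a* = √7.2897 ≈ 2.70.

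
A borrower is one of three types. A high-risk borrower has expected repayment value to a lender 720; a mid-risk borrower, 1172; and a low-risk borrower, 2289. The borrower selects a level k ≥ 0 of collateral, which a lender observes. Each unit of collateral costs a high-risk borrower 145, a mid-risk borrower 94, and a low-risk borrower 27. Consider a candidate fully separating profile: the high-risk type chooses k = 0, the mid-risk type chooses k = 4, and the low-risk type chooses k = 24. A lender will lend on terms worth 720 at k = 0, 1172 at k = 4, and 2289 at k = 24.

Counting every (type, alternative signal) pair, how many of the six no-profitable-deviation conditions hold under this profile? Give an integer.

Low-risk (own payoff 2289 − 27×24 = 1641): to k=0 gives 720 → no gain ✓; to k=4 gives 1172 − 27×4 = 1064 → no gain ✓.
High-risk (own payoff 720): to k=4 gives 1172 − 145×4 = 592 → no gain ✓; to k=24 gives 2289 − 145×24 = -1191 → no gain ✓.
Mid-risk (own payoff 1172 − 94×4 = 796): to k=0 gives 720 → no gain ✓; to k=24 gives 2289 − 94×24 = 33 → no gain ✓.
6 of the 6 constraints hold; this profile is a separating equilibrium.

6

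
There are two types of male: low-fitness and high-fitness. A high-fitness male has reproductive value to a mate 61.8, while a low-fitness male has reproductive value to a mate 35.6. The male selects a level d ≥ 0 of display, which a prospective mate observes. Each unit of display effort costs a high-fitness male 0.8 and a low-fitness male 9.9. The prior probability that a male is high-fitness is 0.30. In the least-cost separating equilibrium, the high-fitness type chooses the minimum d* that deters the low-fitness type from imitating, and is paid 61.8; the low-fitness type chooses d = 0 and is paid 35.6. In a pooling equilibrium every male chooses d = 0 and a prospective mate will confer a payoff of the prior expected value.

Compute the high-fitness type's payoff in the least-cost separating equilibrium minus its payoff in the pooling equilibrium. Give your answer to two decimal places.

Least-cost separating signal: d* solves 35.6 = 61.8 − 9.9·d*, so d* = (61.8 − 35.6)/9.9 ≈ 2.6465.
High-fitness type's separating payoff: 61.8 − 0.8 × d* = 61.8 − 0.8 × (61.8 − 35.6)/9.9 = 61.8 − 20.96/9.9 ≈ 59.6828.
Pooling payoff: 0.30 × 61.8 + 0.70 × 35.6 = 43.46.
Difference: 59.6828 − 43.46 = 16.2228, i.e. 16.22 to two decimal places.
The high-fitness type prefers to separate.

16.22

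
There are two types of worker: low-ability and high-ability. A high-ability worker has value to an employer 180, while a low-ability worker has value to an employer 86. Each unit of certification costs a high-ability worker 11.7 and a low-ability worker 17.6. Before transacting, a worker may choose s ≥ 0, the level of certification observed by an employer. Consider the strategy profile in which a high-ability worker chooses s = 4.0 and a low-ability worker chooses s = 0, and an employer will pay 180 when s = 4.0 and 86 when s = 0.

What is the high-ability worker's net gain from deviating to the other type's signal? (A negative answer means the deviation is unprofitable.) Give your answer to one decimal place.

Playing s = 4.0 the high-ability worker receives 180 − 11.7 × 4.0 = 133.2.
Deviating to s = 0 yields 86 instead.
Gain from deviating: 86 − 133.2 = -47.2.
The gain is negative, so the high-ability type's incentive-compatibility constraint is satisfied.

-47.2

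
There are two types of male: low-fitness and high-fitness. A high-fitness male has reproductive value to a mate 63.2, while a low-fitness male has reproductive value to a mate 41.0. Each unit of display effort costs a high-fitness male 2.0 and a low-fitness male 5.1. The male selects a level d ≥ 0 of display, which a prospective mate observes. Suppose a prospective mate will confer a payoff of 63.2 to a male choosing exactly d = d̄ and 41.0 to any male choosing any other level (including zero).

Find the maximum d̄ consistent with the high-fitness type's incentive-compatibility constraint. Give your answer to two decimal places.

11.10

Choosing d̄ yields the high-fitness type 63.2 − 2.0·d̄; choosing zero yields 41.0.
The high-fitness type is indifferent at 63.2 − 2.0·d̄ = 41.0, i.e. d̄ = (63.2 − 41.0) / 2.0 = 11.10.
For any d̄ above 11.10 the high-fitness type would rather pool at zero, so separation collapses.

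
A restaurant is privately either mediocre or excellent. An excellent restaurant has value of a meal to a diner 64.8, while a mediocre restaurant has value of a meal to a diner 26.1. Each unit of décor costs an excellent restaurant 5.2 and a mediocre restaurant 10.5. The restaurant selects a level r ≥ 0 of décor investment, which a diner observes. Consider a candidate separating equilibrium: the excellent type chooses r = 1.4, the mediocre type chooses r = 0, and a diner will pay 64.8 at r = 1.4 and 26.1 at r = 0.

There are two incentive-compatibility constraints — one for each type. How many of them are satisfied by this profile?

Excellent type: signal → 64.8 − 5.2 × 1.4 = 57.52; deviate to 0 → 26.1. IC holds (57.52 ≥ 26.1).
Mediocre type: stay at 0 → 26.1; mimic → 64.8 − 10.5 × 1.4 = 50.1. IC fails (26.1 < 50.1).
1 of 2 constraints hold, so this profile is not an equilibrium.

1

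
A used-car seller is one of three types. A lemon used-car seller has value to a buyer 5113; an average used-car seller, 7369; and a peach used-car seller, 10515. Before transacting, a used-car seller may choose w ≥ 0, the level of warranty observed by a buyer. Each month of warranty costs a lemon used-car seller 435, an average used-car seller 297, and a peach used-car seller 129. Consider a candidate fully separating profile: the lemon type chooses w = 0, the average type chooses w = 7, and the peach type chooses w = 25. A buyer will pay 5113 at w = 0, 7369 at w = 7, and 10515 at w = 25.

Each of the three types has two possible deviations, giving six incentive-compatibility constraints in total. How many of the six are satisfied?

Lemon (own payoff 5113): to w=7 gives 7369 − 435×7 = 4324 → no gain ✓; to w=25 gives 10515 − 435×25 = -360 → no gain ✓.
Peach (own payoff 10515 − 129×25 = 7290): to w=0 gives 5113 → no gain ✓; to w=7 gives 7369 − 129×7 = 6466 → no gain ✓.
Average (own payoff 7369 − 297×7 = 5290): to w=0 gives 5113 → no gain ✓; to w=25 gives 10515 − 297×25 = 3090 → no gain ✓.
6 of the 6 constraints hold; this profile is a separating equilibrium.

6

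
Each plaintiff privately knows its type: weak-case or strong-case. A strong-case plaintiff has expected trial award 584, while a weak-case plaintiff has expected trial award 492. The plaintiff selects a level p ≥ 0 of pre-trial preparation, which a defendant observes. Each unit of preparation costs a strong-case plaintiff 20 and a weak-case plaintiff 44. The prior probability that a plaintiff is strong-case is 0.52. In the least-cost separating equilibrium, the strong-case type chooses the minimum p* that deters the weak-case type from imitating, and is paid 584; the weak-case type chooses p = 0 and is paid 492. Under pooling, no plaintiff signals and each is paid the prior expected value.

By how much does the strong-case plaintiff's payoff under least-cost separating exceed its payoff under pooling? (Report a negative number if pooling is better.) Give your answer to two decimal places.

Least-cost separating signal: p* solves 492 = 584 − 44·p*, so p* = (584 − 492)/44 ≈ 2.0909.
Strong-case type's separating payoff: 584 − 20 × p* = 584 − 20 × (584 − 492)/44 = 584 − 1840/44 ≈ 542.1818.
Pooling payoff: 0.52 × 584 + 0.48 × 492 = 539.84.
Difference: 542.1818 − 539.84 = 2.3418, i.e. 2.34 to two decimal places.
The strong-case type prefers to separate.

2.34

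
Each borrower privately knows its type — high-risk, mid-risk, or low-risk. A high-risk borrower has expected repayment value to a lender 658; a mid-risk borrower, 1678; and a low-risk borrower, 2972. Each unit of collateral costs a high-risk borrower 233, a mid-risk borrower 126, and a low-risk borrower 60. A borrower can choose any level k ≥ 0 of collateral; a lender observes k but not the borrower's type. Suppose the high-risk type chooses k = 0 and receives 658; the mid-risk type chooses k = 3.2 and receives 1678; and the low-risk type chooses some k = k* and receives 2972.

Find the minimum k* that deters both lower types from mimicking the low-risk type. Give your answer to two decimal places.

13.47

Mid-risk type (on-path payoff 1678 − 126×3.2 = 1274.8) won't mimic when 1274.8 ≥ 2972 − 126·k*, i.e. k* ≥ 13.47.
High-risk type (on-path payoff 658) won't mimic when 658 ≥ 2972 − 233·k*, i.e. k* ≥ 9.93.
Both must hold, so k* = max(9.93, 13.47) = 13.47. The mid-risk type's constraint binds.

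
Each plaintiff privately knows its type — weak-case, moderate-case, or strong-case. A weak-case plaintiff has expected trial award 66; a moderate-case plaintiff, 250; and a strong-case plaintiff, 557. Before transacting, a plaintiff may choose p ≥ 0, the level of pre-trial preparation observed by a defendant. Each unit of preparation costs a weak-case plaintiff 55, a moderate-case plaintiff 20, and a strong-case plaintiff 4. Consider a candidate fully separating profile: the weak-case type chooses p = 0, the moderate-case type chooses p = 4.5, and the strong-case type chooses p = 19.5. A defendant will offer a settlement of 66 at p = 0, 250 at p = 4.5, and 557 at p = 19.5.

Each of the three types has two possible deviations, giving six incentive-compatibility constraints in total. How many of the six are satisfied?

5

Moderate-case (own payoff 250 − 20×4.5 = 160): to p=0 gives 66 → no gain ✓; to p=19.5 gives 557 − 20×19.5 = 167 → profitable ✗.
Strong-case (own payoff 557 − 4×19.5 = 479): to p=0 gives 66 → no gain ✓; to p=4.5 gives 250 − 4×4.5 = 232 → no gain ✓.
Weak-case (own payoff 66): to p=4.5 gives 250 − 55×4.5 = 2.5 → no gain ✓; to p=19.5 gives 557 − 55×19.5 = -515.5 → no gain ✓.
5 of the 6 constraints hold; not an equilibrium.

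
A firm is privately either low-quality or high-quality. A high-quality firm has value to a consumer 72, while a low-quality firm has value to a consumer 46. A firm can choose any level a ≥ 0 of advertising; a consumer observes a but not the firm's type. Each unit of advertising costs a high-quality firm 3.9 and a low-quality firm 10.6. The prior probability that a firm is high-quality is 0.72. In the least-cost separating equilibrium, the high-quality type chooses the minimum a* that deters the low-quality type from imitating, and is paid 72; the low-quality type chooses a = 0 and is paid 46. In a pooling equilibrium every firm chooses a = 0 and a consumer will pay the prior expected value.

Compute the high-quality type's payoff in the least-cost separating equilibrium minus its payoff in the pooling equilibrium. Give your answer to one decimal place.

Least-cost separating signal: a* solves 46 = 72 − 10.6·a*, so a* = (72 − 46)/10.6 ≈ 2.4528.
High-quality type's separating payoff: 72 − 3.9 × a* = 72 − 3.9 × (72 − 46)/10.6 = 72 − 101.4/10.6 ≈ 62.434.
Pooling payoff: 0.72 × 72 + 0.28 × 46 = 64.72.
Difference: 62.434 − 64.72 = -2.286, i.e. -2.3 to one decimal place.
The high-quality type would prefer the pooling outcome.

-2.3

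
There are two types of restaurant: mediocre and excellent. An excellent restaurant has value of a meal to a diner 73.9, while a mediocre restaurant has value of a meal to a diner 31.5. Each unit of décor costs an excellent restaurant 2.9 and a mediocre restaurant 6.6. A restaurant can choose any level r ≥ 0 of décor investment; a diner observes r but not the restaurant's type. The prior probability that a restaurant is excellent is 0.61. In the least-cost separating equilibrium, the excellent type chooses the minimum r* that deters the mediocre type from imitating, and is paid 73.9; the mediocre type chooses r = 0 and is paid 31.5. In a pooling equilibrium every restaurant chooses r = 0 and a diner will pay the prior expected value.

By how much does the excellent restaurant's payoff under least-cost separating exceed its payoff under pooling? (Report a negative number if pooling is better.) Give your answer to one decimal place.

Least-cost separating signal: r* solves 31.5 = 73.9 − 6.6·r*, so r* = (73.9 − 31.5)/6.6 ≈ 6.4242.
Excellent type's separating payoff: 73.9 − 2.9 × r* = 73.9 − 2.9 × (73.9 − 31.5)/6.6 = 73.9 − 122.96/6.6 ≈ 55.270.
Pooling payoff: 0.61 × 73.9 + 0.39 × 31.5 = 57.364.
Difference: 55.270 − 57.364 = -2.094, i.e. -2.1 to one decimal place.
The excellent type would prefer the pooling outcome.

-2.1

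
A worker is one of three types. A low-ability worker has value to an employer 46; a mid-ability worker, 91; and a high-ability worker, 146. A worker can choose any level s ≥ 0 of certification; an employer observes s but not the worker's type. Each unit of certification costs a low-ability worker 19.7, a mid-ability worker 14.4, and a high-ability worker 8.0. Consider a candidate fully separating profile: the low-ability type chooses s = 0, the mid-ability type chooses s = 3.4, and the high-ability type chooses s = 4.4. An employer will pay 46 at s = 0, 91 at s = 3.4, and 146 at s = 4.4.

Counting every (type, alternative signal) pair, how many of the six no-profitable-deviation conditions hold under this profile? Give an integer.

Low-ability (own payoff 46): to s=3.4 gives 91 − 19.7×3.4 = 24.02 → no gain ✓; to s=4.4 gives 146 − 19.7×4.4 = 59.32 → profitable ✗.
Mid-ability (own payoff 91 − 14.4×3.4 = 42.04): to s=0 gives 46 → profitable ✗; to s=4.4 gives 146 − 14.4×4.4 = 82.64 → profitable ✗.
High-ability (own payoff 146 − 8.0×4.4 = 110.8): to s=0 gives 46 → no gain ✓; to s=3.4 gives 91 − 8.0×3.4 = 63.8 → no gain ✓.
3 of the 6 constraints hold; not an equilibrium.

3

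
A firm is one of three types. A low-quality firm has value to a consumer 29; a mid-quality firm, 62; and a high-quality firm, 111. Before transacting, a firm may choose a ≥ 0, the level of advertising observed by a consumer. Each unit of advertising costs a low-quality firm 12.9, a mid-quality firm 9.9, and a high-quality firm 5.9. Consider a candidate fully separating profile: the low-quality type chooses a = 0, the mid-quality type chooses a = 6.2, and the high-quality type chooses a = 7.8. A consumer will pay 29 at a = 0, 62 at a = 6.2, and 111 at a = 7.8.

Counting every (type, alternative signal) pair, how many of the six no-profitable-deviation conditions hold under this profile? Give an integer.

Low-quality (own payoff 29): to a=6.2 gives 62 − 12.9×6.2 = -17.98 → no gain ✓; to a=7.8 gives 111 − 12.9×7.8 = 10.38 → no gain ✓.
High-quality (own payoff 111 − 5.9×7.8 = 64.98): to a=0 gives 29 → no gain ✓; to a=6.2 gives 62 − 5.9×6.2 = 25.42 → no gain ✓.
Mid-quality (own payoff 62 − 9.9×6.2 = 0.62): to a=0 gives 29 → profitable ✗; to a=7.8 gives 111 − 9.9×7.8 = 33.78 → profitable ✗.
4 of the 6 constraints hold; not an equilibrium.

4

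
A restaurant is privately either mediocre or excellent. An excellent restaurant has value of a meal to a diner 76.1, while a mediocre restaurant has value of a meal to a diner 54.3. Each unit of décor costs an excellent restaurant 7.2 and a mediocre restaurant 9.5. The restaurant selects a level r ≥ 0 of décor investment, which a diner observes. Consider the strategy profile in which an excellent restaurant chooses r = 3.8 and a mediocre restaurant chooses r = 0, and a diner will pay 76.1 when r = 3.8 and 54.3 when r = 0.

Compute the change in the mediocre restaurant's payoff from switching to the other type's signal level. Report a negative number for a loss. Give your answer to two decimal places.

Playing r = 0 the mediocre restaurant receives 54.3.
Deviating to r = 3.8 brings payment 76.1 at cost 9.5 × 3.8 = 36.1, netting 40.
Gain from deviating: 40 − 54.3 = -14.30.
The gain is negative, so the mediocre type's incentive-compatibility constraint is satisfied.

-14.30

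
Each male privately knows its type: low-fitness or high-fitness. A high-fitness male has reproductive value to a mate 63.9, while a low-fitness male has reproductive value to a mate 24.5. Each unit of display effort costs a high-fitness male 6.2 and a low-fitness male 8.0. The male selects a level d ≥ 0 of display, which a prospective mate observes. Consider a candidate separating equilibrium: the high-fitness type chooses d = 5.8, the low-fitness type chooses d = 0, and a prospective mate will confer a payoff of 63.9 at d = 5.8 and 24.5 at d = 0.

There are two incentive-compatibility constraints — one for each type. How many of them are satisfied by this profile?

High-fitness type: signal → 63.9 − 6.2 × 5.8 = 27.94; deviate to 0 → 24.5. IC holds (27.94 ≥ 24.5).
Low-fitness type: stay at 0 → 24.5; mimic → 63.9 − 8.0 × 5.8 = 17.5. IC holds (24.5 ≥ 17.5).
2 of 2 constraints hold, so this is a separating equilibrium.

2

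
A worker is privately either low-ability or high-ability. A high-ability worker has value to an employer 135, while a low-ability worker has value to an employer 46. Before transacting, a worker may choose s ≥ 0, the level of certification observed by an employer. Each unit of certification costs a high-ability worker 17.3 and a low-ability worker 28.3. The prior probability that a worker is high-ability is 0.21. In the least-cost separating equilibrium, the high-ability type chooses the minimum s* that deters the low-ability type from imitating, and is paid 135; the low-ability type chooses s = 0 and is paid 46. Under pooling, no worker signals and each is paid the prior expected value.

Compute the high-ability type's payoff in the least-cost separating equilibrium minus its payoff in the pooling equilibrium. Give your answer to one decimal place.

Least-cost separating signal: s* solves 46 = 135 − 28.3·s*, so s* = (135 − 46)/28.3 ≈ 3.1449.
High-ability type's separating payoff: 135 − 17.3 × s* = 135 − 17.3 × (135 − 46)/28.3 = 135 − 1539.7/28.3 ≈ 80.594.
Pooling payoff: 0.21 × 135 + 0.79 × 46 = 64.69.
Difference: 80.594 − 64.69 = 15.904, i.e. 15.9 to one decimal place.
The high-ability type prefers to separate.

15.9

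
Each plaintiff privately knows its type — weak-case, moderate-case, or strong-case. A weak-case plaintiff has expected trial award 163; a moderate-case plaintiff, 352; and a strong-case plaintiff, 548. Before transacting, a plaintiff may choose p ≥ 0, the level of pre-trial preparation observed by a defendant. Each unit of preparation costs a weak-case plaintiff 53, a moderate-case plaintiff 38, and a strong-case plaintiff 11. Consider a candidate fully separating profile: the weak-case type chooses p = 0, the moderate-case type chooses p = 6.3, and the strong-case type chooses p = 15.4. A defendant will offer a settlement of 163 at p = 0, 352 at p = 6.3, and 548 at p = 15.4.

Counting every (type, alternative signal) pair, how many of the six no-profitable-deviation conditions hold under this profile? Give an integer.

Strong-case (own payoff 548 − 11×15.4 = 378.6): to p=0 gives 163 → no gain ✓; to p=6.3 gives 352 − 11×6.3 = 282.7 → no gain ✓.
Moderate-case (own payoff 352 − 38×6.3 = 112.6): to p=0 gives 163 → profitable ✗; to p=15.4 gives 548 − 38×15.4 = -37.2 → no gain ✓.
Weak-case (own payoff 163): to p=6.3 gives 352 − 53×6.3 = 18.1 → no gain ✓; to p=15.4 gives 548 − 53×15.4 = -268.2 → no gain ✓.
5 of the 6 constraints hold; not an equilibrium.

5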